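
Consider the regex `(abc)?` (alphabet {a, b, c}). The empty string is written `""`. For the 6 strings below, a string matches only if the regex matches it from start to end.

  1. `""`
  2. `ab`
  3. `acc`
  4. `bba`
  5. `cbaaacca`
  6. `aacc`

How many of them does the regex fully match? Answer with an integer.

1 → match
2 → no match
3 → no match
4 → no match
5 → no match
6 → no match
Total matched: 1

1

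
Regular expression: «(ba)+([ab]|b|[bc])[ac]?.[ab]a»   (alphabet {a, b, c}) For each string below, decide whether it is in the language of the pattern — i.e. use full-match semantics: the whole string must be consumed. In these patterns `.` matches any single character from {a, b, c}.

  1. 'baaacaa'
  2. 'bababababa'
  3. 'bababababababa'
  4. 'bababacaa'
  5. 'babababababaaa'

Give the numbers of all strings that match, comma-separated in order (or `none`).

1, 2, 3, 4, 5

1 → match
2 → match
3 → match
4 → match
5 → match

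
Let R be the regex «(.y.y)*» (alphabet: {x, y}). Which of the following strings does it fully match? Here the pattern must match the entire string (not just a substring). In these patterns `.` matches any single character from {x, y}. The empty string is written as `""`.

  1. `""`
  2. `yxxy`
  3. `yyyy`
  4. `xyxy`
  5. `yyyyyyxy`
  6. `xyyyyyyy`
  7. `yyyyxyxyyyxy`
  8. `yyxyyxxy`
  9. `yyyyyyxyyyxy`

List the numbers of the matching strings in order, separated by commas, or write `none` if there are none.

1 → match
2 → no match
3 → match
4 → match
5 → match
6 → match
7 → match
8 → no match
9 → match

1, 3, 4, 5, 6, 7, 9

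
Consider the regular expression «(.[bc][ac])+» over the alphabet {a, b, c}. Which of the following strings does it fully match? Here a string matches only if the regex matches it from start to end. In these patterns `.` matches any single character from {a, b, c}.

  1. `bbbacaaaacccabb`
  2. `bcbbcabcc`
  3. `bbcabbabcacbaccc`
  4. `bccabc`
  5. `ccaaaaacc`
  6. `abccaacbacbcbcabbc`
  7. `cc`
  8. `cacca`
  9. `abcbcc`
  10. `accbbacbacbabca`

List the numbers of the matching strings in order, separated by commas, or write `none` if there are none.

1 → no match
2 → no match
3 → no match
4 → match
5 → no match
6 → no match
7 → no match
8 → no match
9 → match
10 → match

4, 9, 10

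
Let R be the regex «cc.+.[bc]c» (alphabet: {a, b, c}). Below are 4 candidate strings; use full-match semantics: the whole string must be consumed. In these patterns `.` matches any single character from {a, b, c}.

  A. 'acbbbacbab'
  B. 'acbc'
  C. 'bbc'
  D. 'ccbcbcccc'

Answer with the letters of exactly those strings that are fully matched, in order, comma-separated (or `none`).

A → no match — must start with 'cc'
B → no match — must start with 'cc'
C → no match — must start with 'cc'
D → match

D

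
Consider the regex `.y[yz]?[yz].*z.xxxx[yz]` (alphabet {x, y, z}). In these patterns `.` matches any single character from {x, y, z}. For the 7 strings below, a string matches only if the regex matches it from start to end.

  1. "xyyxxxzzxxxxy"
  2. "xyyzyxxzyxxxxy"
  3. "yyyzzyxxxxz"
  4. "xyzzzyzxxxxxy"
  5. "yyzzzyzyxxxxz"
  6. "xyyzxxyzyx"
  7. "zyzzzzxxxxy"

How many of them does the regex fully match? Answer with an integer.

1 → match
2 → match
3. "yyyzzyxxxxz" → match
4 → match
5 → match
6. "xyyzxxyzyx" → no match
7. "zyzzzzxxxxy" → match
Total matched: 6

6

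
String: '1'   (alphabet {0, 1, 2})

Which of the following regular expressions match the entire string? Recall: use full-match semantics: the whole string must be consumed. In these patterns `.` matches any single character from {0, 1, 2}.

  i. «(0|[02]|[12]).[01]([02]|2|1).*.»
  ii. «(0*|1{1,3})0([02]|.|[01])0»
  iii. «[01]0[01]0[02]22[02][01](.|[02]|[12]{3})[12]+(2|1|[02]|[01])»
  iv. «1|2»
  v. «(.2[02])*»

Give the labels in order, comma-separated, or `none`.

iv

i → no match
ii → no match — must end with '0'
iii → no match
iv → match
v → no match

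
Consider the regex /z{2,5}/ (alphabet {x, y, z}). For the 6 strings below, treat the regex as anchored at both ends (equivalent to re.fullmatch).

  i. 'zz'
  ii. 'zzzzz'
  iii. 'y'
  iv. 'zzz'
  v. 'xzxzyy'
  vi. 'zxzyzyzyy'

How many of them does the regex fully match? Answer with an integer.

3

i. 'zz' → match
ii. 'zzzzz' → match
iii. 'y' → no match — must start with 'z'
iv. 'zzz' → match
v. 'xzxzyy' → no match — must start with 'z'
vi. 'zxzyzyzyy' → no match — must end with 'z'
Total matched: 3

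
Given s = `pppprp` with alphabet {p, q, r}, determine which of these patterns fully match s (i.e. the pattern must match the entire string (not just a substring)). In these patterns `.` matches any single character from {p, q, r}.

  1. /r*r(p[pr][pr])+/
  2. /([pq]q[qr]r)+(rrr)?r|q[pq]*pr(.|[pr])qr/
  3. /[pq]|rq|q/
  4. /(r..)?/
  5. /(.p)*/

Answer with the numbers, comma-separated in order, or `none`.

5

1 → no match
2 → no match
3 → no match
4 → no match
5 → match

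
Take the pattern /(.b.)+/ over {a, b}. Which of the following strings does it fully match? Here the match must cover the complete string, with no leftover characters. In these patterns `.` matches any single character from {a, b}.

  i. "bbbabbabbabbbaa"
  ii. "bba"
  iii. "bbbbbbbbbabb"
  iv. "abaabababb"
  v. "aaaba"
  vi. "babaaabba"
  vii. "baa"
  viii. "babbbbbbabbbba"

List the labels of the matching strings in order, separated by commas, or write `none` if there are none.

i → no match
ii → match
iii → match
iv → no match
v → no match
vi → no match
vii → no match
viii → no match

ii, iii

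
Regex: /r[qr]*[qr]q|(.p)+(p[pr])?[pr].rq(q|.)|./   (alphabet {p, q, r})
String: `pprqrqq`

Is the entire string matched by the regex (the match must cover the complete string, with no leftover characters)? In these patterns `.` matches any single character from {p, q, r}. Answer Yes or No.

Yes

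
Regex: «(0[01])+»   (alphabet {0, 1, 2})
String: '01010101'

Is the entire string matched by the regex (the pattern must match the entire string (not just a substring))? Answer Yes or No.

Yes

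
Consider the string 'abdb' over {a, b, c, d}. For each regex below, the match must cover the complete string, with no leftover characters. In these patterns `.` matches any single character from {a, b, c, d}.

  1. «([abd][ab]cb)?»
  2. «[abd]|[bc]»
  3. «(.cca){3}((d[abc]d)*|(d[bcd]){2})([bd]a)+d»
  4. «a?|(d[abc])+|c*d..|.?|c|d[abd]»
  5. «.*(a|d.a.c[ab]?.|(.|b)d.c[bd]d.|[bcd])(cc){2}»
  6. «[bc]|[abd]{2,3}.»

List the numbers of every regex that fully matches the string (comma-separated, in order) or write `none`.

1 → no match
2 → no match
3 → no match — must end with 'ad'
4 → no match
5 → no match — must end with 'cc'
6 → match

6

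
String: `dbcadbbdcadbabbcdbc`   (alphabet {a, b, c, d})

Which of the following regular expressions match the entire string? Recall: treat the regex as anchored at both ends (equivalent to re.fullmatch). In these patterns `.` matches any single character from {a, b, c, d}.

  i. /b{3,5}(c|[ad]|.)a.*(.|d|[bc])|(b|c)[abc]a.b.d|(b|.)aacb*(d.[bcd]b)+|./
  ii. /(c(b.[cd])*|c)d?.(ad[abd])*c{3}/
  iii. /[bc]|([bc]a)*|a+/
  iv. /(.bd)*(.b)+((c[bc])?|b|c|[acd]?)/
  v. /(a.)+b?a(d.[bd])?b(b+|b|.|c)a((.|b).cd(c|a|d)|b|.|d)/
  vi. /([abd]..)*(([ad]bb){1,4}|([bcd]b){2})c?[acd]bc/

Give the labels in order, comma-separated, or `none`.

vi

i → no match
ii → no match — must start with `c`
iii → no match
iv → no match
v → no match — must start with `a`
vi → match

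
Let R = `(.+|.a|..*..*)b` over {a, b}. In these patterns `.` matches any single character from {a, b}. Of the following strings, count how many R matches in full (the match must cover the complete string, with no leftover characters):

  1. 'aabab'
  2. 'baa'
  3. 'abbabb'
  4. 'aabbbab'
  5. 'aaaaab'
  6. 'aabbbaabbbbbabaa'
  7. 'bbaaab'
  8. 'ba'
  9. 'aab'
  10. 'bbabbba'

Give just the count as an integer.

6

1 → match
2 → no match — must end with 'b'
3 → match
4 → match
5 → match
6 → no match — must end with 'b'
7 → match
8 → no match — must end with 'b'
9 → match
10 → no match — must end with 'b'
Total matched: 6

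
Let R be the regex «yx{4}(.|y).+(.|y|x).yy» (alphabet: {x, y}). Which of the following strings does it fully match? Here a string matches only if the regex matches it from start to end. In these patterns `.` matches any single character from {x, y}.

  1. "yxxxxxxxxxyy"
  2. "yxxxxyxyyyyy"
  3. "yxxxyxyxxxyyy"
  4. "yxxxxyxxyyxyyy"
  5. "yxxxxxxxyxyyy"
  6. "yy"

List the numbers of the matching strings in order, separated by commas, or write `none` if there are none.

1, 2, 4, 5

1 → match
2 → match
3 → no match
4 → match
5 → match
6 → no match — must start with "yx"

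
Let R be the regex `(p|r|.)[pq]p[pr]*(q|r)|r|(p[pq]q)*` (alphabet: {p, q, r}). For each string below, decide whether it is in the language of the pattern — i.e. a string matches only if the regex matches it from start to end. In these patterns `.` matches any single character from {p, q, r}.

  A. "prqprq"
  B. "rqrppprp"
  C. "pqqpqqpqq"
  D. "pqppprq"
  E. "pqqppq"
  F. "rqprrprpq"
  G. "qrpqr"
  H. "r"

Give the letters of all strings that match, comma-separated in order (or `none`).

C, D, E, F, H

A → no match
B → no match
C → match
D → match
E → match
F → match
G → no match
H → match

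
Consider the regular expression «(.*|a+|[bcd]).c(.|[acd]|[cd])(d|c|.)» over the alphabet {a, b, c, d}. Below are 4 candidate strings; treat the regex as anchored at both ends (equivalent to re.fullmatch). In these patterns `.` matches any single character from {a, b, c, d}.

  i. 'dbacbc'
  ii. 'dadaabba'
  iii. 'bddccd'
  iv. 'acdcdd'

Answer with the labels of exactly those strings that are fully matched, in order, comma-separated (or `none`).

i, iii, iv

i → match
ii → no match
iii → match
iv → match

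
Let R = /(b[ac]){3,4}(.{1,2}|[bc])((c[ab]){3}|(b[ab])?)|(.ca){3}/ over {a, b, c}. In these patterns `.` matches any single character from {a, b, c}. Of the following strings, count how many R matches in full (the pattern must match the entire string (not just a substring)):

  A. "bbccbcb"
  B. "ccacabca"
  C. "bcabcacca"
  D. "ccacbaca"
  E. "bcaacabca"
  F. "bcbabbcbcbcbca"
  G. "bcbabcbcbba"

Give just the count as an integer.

3

A → no match
B → no match
C → match
D → no match
E → match
F → no match
G → match
Total matched: 3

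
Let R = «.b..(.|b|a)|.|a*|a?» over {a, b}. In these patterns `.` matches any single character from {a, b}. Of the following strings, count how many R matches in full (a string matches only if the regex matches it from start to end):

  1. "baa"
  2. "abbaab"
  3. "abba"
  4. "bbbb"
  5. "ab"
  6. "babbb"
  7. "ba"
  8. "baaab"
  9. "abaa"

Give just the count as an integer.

1 → no match
2 → no match
3 → no match
4 → no match
5 → no match
6 → no match
7 → no match
8 → no match
9 → no match
Total matched: 0

0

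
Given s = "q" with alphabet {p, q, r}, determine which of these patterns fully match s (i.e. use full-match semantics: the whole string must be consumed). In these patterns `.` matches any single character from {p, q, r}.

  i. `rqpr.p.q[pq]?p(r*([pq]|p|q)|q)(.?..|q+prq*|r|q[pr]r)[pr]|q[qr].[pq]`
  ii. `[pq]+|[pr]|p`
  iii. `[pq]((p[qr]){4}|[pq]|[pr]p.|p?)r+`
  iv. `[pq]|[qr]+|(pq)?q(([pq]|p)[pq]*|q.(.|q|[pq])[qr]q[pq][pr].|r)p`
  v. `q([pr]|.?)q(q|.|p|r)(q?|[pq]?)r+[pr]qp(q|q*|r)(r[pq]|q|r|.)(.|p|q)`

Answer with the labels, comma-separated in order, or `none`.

ii, iv

i → no match
ii → match
iii → no match — must end with "r"
iv → match
v → no match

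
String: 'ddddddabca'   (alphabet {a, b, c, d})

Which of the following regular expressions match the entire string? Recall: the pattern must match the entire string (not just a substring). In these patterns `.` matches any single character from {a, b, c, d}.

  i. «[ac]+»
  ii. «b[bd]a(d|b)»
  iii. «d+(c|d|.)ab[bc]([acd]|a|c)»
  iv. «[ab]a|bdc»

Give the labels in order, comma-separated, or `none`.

i → no match
ii → no match — must start with 'b'
iii → match
iv → no match

iii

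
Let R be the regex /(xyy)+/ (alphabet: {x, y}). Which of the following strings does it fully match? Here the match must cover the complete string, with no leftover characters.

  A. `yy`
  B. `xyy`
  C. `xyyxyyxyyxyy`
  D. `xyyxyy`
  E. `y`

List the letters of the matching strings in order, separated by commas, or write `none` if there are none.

A. `yy` → no match — must start with `xyy`
B. `xyy` → match
C. `xyyxyyxyyxyy` → match
D. `xyyxyy` → match
E. `y` → no match — must start with `xyy`

B, C, D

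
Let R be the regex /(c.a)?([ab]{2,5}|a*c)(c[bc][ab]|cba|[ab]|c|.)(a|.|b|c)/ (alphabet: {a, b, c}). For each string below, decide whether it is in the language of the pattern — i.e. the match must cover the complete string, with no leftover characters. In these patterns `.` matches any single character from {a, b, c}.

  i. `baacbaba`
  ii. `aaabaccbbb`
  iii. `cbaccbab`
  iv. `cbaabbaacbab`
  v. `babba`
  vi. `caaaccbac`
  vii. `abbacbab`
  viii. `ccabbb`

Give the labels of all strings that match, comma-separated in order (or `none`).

i. `baacbaba` → no match
ii. `aaabaccbbb` → no match
iii. `cbaccbab` → match
iv. `cbaabbaacbab` → match
v. `babba` → match
vi. `caaaccbac` → match
vii. `abbacbab` → match
viii. `ccabbb` → no match

iii, iv, v, vi, vii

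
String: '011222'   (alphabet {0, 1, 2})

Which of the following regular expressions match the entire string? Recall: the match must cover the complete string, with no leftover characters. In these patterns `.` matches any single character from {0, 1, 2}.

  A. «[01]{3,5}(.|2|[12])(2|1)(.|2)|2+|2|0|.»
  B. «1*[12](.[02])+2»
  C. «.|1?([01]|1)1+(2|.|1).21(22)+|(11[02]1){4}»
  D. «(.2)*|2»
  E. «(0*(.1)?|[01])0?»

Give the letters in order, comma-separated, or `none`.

A

A → match
B → no match
C → no match
D → no match
E → no match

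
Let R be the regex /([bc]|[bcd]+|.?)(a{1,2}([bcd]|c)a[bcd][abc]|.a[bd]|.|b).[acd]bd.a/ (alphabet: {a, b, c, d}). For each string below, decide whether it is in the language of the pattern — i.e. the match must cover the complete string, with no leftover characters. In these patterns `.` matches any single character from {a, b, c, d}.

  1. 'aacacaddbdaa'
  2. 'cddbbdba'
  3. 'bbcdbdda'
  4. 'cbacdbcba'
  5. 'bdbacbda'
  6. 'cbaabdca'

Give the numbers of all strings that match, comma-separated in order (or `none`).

1 → match
2 → no match
3 → match
4 → no match
5 → no match
6 → match

1, 3, 6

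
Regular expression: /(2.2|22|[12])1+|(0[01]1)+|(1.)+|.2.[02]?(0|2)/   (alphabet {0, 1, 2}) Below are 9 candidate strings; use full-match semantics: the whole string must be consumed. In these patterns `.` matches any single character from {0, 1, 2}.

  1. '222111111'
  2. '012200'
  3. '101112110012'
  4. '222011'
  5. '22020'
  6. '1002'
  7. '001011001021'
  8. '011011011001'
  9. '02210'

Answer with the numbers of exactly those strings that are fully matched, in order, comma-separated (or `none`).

1 → match
2 → no match
3 → no match
4 → no match
5 → match
6 → no match
7 → no match
8 → match
9 → no match

1, 5, 8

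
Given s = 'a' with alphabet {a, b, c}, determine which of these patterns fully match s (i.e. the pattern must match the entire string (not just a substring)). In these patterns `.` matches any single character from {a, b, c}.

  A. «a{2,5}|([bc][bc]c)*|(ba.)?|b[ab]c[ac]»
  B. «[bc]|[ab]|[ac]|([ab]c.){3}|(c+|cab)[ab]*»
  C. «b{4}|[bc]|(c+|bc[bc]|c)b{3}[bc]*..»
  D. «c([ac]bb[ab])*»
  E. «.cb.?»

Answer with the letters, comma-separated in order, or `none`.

B

A → no match
B → match
C → no match
D → no match — must start with 'c'
E → no match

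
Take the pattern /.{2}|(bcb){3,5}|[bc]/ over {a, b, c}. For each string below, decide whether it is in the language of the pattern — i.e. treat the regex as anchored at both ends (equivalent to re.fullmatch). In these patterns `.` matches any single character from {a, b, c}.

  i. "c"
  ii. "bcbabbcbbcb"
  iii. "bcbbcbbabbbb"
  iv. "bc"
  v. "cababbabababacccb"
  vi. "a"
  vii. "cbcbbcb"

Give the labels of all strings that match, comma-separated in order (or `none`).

i. "c" → match
ii. "bcbabbcbbcb" → no match
iii. "bcbbcbbabbbb" → no match
iv. "bc" → match
v → no match
vi. "a" → no match
vii. "cbcbbcb" → no match

i, iv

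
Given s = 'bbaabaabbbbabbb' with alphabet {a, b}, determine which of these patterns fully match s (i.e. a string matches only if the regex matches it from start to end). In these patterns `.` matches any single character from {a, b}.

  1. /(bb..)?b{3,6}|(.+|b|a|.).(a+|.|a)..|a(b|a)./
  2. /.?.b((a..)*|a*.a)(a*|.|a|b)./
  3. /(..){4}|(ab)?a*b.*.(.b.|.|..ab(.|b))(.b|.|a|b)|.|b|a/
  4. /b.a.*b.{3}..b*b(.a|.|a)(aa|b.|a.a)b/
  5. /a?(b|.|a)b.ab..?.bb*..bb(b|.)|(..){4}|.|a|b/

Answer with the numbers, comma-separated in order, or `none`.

1 → match
2 → no match
3 → match
4 → match
5 → match

1, 3, 4, 5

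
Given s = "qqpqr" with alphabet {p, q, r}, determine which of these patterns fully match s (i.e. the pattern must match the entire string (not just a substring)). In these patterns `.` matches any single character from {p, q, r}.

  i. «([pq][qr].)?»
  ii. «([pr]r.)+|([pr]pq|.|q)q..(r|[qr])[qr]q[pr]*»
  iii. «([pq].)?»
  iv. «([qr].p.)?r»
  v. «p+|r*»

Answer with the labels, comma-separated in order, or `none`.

iv

i → no match
ii → no match
iii → no match
iv → match
v → no match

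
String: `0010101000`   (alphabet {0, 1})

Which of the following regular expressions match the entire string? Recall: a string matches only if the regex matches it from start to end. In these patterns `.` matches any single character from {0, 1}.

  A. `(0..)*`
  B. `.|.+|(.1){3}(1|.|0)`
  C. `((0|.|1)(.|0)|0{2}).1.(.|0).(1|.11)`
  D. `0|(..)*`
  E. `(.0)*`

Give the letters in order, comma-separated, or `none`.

B, D, E

A → no match
B → match
C → no match
D → match
E → match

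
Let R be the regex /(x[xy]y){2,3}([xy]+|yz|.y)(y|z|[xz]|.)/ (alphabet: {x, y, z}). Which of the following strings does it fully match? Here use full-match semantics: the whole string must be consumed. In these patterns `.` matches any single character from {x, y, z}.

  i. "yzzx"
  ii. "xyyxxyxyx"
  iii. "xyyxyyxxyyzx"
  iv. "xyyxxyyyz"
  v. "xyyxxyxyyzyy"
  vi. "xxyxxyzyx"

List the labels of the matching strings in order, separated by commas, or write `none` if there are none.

i. "yzzx" → no match — must start with "x"
ii. "xyyxxyxyx" → match
iii. "xyyxyyxxyyzx" → match
iv. "xyyxxyyyz" → match
v. "xyyxxyxyyzyy" → match
vi. "xxyxxyzyx" → match

ii, iii, iv, v, vi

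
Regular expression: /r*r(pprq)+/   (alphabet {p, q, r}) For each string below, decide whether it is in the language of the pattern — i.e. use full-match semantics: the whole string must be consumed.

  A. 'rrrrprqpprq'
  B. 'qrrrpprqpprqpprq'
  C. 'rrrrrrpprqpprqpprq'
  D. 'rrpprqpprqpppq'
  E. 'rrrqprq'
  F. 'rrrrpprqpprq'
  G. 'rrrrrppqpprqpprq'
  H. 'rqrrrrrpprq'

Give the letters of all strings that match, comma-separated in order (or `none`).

A. 'rrrrprqpprq' → no match
B → no match
C → match
D → no match — must end with 'pprq'
E. 'rrrqprq' → no match — must end with 'pprq'
F. 'rrrrpprqpprq' → match
G → no match
H. 'rqrrrrrpprq' → no match

C, F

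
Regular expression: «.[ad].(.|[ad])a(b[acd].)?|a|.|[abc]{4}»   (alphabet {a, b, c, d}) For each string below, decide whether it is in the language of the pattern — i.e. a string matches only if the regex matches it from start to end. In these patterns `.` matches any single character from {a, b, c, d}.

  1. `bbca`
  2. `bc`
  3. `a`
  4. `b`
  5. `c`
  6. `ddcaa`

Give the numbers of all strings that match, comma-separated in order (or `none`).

1, 3, 4, 5, 6

1 → match
2 → no match
3 → match
4 → match
5 → match
6 → match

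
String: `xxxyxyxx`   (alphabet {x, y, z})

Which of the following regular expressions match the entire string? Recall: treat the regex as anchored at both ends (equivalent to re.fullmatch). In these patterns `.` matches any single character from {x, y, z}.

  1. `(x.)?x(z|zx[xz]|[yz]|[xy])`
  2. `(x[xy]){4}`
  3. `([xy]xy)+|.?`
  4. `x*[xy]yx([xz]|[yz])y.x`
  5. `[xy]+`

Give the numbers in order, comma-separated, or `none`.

2, 5

1 → no match
2 → match
3 → no match
4 → no match
5 → match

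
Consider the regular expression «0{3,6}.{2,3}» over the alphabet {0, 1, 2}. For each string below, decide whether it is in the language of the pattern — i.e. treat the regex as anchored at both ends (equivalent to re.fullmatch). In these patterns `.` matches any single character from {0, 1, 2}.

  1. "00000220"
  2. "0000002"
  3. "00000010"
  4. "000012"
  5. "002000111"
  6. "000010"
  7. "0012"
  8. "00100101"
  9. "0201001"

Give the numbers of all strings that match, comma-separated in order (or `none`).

1 → match
2 → match
3 → match
4 → match
5 → no match
6 → match
7 → no match
8 → no match
9 → no match

1, 2, 3, 4, 6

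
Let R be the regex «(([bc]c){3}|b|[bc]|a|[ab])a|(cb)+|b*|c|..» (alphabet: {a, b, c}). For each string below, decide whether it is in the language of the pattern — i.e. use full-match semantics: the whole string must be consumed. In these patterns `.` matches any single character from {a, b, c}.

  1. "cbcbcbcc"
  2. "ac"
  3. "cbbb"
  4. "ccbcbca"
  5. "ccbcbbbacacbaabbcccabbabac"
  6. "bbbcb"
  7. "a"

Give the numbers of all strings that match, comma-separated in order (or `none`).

2, 4

1 → no match
2 → match
3 → no match
4 → match
5 → no match
6 → no match
7 → no match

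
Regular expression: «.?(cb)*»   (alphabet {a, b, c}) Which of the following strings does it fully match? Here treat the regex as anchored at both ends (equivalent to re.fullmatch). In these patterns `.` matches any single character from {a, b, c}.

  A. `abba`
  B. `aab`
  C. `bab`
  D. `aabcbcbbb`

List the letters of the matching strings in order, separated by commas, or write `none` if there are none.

A → no match
B → no match
C → no match
D → no match

none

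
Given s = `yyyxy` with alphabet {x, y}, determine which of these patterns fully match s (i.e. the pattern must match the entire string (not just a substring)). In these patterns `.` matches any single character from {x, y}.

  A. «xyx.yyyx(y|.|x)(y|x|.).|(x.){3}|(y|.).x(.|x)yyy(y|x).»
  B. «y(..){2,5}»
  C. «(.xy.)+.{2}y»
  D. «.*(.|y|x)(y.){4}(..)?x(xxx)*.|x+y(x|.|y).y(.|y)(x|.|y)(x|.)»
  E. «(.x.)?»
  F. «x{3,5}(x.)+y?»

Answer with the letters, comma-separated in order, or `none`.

B

A → no match
B → match
C → no match
D → no match
E → no match
F → no match — must start with `x`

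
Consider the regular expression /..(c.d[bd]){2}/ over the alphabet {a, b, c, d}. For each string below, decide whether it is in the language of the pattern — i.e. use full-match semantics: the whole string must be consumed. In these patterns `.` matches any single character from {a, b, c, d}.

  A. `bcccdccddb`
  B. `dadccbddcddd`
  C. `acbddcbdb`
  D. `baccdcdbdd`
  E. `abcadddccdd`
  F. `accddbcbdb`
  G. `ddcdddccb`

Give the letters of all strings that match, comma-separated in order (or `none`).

F

A → no match
B → no match
C → no match
D → no match
E → no match
F → match
G → no match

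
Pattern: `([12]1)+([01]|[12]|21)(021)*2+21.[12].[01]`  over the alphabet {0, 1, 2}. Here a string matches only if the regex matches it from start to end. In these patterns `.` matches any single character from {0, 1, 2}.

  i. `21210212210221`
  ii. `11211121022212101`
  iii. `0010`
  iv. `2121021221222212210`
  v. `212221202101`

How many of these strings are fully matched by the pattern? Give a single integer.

2

i → match
ii → match
iii → no match
iv → no match
v → no match
Total matched: 2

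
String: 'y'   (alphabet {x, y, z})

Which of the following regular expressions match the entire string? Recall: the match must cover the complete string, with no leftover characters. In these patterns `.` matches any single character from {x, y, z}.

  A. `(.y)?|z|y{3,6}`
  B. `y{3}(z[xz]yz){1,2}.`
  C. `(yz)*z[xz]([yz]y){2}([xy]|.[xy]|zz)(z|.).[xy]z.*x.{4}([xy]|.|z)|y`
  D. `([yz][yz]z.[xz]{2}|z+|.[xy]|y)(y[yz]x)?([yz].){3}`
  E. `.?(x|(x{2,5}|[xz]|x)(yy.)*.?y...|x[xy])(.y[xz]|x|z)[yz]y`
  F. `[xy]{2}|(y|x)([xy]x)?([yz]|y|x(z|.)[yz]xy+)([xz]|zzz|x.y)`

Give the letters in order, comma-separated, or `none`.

C

A → no match
B → no match
C → match
D → no match
E → no match
F → no match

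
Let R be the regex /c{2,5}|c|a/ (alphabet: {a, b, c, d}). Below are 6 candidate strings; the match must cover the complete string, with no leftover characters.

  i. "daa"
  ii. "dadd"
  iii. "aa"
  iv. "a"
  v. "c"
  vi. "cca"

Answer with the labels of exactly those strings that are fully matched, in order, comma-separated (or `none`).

iv, v

i → no match
ii → no match
iii → no match
iv → match
v → match
vi → no match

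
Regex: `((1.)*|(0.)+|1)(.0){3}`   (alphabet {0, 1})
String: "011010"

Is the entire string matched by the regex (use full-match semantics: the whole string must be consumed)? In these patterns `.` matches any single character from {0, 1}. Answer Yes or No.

No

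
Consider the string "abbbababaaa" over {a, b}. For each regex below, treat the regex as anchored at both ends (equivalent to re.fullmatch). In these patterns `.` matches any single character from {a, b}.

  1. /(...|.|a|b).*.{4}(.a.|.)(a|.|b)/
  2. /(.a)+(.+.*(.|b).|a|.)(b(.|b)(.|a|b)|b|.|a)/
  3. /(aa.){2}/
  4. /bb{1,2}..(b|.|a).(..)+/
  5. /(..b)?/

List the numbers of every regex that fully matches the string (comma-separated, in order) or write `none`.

1 → match
2 → no match
3 → no match — must start with "aa"
4 → no match — must start with "bb"
5 → no match

1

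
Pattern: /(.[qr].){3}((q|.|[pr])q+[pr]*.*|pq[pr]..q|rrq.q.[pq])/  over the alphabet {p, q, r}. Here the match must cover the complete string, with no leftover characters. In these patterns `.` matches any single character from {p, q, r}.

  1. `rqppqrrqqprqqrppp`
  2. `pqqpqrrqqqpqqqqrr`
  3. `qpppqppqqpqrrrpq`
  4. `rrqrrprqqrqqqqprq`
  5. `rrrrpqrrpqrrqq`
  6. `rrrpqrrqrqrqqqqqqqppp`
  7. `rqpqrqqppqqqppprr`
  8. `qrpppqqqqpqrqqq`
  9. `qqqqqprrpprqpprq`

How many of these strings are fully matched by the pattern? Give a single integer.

1 → no match
2 → no match
3 → no match
4 → match
5 → no match
6 → no match
7 → no match
8 → no match
9 → no match
Total matched: 1

1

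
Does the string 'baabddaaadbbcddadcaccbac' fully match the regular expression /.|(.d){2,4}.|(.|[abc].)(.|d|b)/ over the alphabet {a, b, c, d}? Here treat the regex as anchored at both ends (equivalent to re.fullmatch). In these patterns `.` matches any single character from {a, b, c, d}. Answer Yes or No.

No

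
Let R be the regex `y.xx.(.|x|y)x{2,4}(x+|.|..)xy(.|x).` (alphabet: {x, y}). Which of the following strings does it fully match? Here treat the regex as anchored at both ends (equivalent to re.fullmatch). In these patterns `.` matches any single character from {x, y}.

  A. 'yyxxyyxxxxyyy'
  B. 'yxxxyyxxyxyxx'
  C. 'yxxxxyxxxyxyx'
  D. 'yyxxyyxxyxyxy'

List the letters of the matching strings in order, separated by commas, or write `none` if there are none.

A → match
B → match
C → no match
D → match

A, B, D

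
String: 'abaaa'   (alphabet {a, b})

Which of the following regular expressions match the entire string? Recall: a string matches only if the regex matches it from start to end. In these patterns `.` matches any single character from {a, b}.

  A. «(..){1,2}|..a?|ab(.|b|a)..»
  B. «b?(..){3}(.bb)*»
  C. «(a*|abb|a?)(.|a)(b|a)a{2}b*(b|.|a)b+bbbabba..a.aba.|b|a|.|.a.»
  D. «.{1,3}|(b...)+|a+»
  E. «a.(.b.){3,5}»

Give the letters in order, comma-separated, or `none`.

A

A → match
B → no match
C → no match
D → no match
E → no match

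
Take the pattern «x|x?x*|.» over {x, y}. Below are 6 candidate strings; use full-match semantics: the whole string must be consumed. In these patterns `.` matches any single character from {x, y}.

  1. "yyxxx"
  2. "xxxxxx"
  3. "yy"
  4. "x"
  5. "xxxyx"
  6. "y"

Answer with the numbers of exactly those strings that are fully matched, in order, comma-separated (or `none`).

1 → no match
2 → match
3 → no match
4 → match
5 → no match
6 → match

2, 4, 6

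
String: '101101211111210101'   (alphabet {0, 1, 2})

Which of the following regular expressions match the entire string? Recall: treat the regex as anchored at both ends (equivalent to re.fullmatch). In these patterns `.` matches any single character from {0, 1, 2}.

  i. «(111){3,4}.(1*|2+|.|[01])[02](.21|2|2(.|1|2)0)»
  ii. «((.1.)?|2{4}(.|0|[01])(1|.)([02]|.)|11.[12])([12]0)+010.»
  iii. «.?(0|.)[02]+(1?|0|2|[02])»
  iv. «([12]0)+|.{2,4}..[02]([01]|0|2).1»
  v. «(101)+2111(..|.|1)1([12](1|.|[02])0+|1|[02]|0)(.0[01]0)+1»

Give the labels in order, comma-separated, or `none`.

v

i → no match — must start with '111'
ii → no match
iii → no match
iv → no match
v → match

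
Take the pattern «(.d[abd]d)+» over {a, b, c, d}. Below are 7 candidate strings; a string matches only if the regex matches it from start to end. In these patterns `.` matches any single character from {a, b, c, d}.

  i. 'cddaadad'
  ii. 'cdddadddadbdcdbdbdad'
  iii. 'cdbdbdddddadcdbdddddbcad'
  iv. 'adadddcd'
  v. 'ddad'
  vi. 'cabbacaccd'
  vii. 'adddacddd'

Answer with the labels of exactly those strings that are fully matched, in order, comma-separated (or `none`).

ii, v

i → no match
ii → match
iii → no match
iv → no match
v → match
vi → no match
vii → no match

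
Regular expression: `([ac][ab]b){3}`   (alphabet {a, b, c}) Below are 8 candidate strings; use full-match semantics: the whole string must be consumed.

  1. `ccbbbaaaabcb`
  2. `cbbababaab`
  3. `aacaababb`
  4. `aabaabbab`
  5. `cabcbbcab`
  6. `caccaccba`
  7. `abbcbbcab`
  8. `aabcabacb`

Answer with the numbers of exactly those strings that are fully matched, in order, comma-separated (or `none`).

1. `ccbbbaaaabcb` → no match
2. `cbbababaab` → no match
3. `aacaababb` → no match
4. `aabaabbab` → no match
5. `cabcbbcab` → match
6. `caccaccba` → no match — must end with `b`
7. `abbcbbcab` → match
8. `aabcabacb` → no match

5, 7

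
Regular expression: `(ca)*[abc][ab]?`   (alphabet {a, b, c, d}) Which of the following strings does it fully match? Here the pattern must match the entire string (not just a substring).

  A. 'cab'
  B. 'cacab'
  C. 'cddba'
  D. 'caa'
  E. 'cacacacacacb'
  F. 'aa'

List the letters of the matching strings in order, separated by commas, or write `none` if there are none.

A, B, D, E, F

A → match
B → match
C → no match
D → match
E → match
F → match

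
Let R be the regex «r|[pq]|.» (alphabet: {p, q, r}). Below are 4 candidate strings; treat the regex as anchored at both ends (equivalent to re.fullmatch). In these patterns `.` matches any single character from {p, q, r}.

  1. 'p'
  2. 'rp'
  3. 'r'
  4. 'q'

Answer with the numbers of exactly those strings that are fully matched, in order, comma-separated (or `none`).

1, 3, 4

1. 'p' → match
2. 'rp' → no match
3. 'r' → match
4. 'q' → match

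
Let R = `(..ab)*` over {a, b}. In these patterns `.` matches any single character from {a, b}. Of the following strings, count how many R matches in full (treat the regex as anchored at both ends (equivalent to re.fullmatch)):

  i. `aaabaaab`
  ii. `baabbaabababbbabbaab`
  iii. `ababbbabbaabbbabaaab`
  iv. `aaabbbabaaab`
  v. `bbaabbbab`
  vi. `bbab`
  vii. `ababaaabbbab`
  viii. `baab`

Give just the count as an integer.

i → match
ii → match
iii → match
iv → match
v → no match
vi → match
vii → match
viii → match
Total matched: 7

7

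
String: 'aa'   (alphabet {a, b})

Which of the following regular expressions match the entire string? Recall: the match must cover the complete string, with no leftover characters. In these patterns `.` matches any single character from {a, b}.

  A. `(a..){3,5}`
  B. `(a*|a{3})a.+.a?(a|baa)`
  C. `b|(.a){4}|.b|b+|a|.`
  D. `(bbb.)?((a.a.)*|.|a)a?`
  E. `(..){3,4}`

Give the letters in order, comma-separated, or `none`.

D

A → no match
B → no match
C → no match
D → match
E → no match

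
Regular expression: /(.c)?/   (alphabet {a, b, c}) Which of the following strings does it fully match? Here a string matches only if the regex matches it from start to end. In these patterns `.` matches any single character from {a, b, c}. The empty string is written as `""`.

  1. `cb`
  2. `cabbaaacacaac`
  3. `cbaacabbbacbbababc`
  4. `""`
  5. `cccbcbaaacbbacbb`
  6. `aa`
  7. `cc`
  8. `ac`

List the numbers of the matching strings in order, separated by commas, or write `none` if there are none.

4, 7, 8

1 → no match
2 → no match
3 → no match
4 → match
5 → no match
6 → no match
7 → match
8 → match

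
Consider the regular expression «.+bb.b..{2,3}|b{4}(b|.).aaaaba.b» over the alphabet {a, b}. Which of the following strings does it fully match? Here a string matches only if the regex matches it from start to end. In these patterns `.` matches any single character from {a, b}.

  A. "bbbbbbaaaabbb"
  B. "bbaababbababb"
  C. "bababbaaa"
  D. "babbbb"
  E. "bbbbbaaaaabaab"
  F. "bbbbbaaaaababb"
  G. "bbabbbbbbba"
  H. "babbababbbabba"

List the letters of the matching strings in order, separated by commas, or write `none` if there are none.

B, E, F, G

A → no match
B → match
C → no match
D → no match
E → match
F → match
G → match
H → no match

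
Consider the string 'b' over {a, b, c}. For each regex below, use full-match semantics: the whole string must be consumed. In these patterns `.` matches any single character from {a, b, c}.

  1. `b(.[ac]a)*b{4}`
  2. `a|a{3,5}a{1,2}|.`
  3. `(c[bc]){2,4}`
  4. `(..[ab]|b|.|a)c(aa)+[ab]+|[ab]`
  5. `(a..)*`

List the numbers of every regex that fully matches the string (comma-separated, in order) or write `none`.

1 → no match
2 → match
3 → no match — must start with 'c'
4 → match
5 → no match

2, 4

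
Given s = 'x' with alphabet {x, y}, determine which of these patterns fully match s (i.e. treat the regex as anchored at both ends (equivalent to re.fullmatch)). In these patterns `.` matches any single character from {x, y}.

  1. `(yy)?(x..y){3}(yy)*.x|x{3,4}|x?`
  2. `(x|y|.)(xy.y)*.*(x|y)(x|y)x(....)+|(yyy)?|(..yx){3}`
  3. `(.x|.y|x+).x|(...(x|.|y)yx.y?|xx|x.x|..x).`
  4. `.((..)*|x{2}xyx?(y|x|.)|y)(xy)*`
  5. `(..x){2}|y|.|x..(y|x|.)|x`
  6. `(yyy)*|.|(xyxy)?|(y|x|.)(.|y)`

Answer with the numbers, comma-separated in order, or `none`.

1, 4, 5, 6

1 → match
2 → no match
3 → no match
4 → match
5 → match
6 → match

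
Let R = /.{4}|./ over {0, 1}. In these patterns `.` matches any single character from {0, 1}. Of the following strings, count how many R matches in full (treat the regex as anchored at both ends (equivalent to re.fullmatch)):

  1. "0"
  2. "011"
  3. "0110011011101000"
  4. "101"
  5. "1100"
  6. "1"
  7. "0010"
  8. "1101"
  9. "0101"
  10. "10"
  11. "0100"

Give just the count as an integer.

7

1. "0" → match
2. "011" → no match
3 → no match
4. "101" → no match
5. "1100" → match
6. "1" → match
7. "0010" → match
8. "1101" → match
9. "0101" → match
10. "10" → no match
11. "0100" → match
Total matched: 7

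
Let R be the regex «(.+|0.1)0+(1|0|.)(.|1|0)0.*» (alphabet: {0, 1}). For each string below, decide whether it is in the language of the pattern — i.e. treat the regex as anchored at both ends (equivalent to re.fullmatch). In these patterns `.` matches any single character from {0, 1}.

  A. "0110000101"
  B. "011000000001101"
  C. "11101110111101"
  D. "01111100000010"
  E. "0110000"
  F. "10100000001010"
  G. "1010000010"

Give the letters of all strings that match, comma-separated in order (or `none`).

A, B, D, E, F, G

A → match
B → match
C → no match
D → match
E → match
F → match
G → match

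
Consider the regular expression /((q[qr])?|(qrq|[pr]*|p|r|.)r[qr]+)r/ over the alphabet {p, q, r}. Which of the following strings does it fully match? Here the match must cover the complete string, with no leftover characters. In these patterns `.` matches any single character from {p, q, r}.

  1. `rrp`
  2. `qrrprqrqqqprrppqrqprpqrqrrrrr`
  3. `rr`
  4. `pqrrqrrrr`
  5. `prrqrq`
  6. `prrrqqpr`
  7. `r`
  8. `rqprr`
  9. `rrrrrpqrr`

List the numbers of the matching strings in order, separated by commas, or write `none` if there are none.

1 → no match — must end with `r`
2 → no match
3 → no match
4 → no match
5 → no match — must end with `r`
6 → no match
7 → match
8 → no match
9 → no match

7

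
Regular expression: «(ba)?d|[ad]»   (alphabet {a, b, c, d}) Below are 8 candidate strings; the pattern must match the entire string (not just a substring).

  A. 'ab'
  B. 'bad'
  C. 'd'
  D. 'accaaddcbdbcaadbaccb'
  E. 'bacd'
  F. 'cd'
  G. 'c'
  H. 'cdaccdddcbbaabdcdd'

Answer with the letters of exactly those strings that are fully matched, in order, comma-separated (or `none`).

A → no match
B → match
C → match
D → no match
E → no match
F → no match
G → no match
H → no match

B, C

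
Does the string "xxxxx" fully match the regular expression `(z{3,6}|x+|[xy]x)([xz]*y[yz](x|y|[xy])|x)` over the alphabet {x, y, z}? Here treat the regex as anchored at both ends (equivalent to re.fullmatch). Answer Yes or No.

Yes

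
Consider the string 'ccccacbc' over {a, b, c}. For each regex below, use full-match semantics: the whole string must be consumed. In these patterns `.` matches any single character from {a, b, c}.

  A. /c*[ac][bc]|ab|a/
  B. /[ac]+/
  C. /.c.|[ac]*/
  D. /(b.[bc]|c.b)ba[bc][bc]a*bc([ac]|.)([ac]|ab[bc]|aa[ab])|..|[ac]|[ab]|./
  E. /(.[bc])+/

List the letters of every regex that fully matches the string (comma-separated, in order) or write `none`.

E

A → no match
B → no match
C → no match
D → no match
E → match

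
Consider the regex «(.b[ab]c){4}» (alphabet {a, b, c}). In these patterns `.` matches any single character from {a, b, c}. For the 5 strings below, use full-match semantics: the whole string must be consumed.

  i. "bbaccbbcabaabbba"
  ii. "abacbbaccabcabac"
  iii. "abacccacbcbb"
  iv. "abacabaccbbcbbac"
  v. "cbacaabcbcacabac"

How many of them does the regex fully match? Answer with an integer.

i → no match — must end with "c"
ii → no match
iii → no match — must end with "c"
iv → match
v → no match
Total matched: 1

1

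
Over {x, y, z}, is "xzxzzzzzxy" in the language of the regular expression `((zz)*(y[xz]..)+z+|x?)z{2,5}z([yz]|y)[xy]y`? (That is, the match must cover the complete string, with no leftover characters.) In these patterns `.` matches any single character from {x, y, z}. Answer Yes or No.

No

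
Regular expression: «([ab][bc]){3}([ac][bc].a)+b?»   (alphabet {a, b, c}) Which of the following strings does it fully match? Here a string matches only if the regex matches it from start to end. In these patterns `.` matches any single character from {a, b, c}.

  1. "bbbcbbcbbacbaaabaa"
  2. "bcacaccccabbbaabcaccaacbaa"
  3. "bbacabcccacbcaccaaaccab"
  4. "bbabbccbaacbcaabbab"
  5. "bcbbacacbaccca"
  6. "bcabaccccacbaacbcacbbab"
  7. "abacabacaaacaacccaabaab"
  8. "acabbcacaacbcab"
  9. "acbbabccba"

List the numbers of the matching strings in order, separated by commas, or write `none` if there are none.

1, 3, 4, 5, 6, 7, 8, 9

1 → match
2 → no match
3 → match
4 → match
5 → match
6 → match
7 → match
8 → match
9 → match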